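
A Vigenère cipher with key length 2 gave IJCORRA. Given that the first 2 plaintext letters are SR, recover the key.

Subtract each crib letter from the matching ciphertext letter (mod 26):
I(8)−S(18)=-10≡16 → Q
J(9)−R(17)=-8≡18 → S

QS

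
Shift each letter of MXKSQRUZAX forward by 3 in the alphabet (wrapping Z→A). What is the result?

M(12): 12+3=15 → P
X(23): 23+3=26≡0 → A
K(10): 10+3=13 → N
S(18): 18+3=21 → V
Q(16): 16+3=19 → T
R(17): 17+3=20 → U
U(20): 20+3=23 → X
Z(25): 25+3=28≡2 → C
A(0): 0+3=3 → D
X(23): 23+3=26≡0 → A

PANVTUXCDA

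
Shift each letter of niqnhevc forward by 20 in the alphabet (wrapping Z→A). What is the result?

hckhbypw

n(13): 13+20=33≡7 → h
i(8): 8+20=28≡2 → c
q(16): 16+20=36≡10 → k
n(13): 13+20=33≡7 → h
h(7): 7+20=27≡1 → b
e(4): 4+20=24 → y
v(21): 21+20=41≡15 → p
c(2): 2+20=22 → w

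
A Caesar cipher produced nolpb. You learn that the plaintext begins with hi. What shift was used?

From the crib: n(13)−h(7)=6, so the shift is 6.

6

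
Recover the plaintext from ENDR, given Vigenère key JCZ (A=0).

VLEI

Repeat the key across the ciphertext: JCZJ
E(4)−J(9): -5≡21 → V
N(13)−C(2): 11 → L
D(3)−Z(25): -22≡4 → E
R(17)−J(9): 8 → I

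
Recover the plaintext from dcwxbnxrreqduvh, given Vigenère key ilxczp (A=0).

Repeat the key across the ciphertext: ilxczpilxczpilx
d(3)−i(8): -5≡21 → v
c(2)−l(11): -9≡17 → r
w(22)−x(23): -1≡25 → z
x(23)−c(2): 21 → v
b(1)−z(25): -24≡2 → c
n(13)−p(15): -2≡24 → y
x(23)−i(8): 15 → p
r(17)−l(11): 6 → g
r(17)−x(23): -6≡20 → u
e(4)−c(2): 2 → c
q(16)−z(25): -9≡17 → r
d(3)−p(15): -12≡14 → o
u(20)−i(8): 12 → m
v(21)−l(11): 10 → k
h(7)−x(23): -16≡10 → k

vrzvcypgucromkk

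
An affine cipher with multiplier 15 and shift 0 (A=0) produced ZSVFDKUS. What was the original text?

The inverse of 15 mod 26 is 7, since 15·7=105≡1. Apply D(y)=7·(y−0) mod 26:
Z(25): 7·(25−0)=175≡19 → T
S(18): 7·(18−0)=126≡22 → W
V(21): 7·(21−0)=147≡17 → R
F(5): 7·(5−0)=35≡9 → J
D(3): 7·(3−0)=21 → V
K(10): 7·(10−0)=70≡18 → S
U(20): 7·(20−0)=140≡10 → K
S(18): 7·(18−0)=126≡22 → W

TWRJVSKW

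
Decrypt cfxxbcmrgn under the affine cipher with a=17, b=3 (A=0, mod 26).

The inverse of 17 mod 26 is 23, since 17·23=391≡1. Apply D(y)=23·(y−3) mod 26:
c(2): 23·(2−3)=-23≡3 → d
f(5): 23·(5−3)=46≡20 → u
x(23): 23·(23−3)=460≡18 → s
x(23): 23·(23−3)=460≡18 → s
b(1): 23·(1−3)=-46≡6 → g
c(2): 23·(2−3)=-23≡3 → d
m(12): 23·(12−3)=207≡25 → z
r(17): 23·(17−3)=322≡10 → k
g(6): 23·(6−3)=69≡17 → r
n(13): 23·(13−3)=230≡22 → w

dussgdzkrw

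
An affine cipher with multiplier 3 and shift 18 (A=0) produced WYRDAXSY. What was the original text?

KCRVUTAC

The inverse of 3 mod 26 is 9, since 3·9=27≡1. Apply D(y)=9·(y−18) mod 26:
W(22): 9·(22−18)=36≡10 → K
Y(24): 9·(24−18)=54≡2 → C
R(17): 9·(17−18)=-9≡17 → R
D(3): 9·(3−18)=-135≡21 → V
A(0): 9·(0−18)=-162≡20 → U
X(23): 9·(23−18)=45≡19 → T
S(18): 9·(18−18)=0 → A
Y(24): 9·(24−18)=54≡2 → C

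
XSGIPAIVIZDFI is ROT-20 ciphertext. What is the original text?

X(23): 23−20=3 → D
S(18): 18−20=-2≡24 → Y
G(6): 6−20=-14≡12 → M
I(8): 8−20=-12≡14 → O
P(15): 15−20=-5≡21 → V
A(0): 0−20=-20≡6 → G
I(8): 8−20=-12≡14 → O
V(21): 21−20=1 → B
I(8): 8−20=-12≡14 → O
Z(25): 25−20=5 → F
D(3): 3−20=-17≡9 → J
F(5): 5−20=-15≡11 → L
I(8): 8−20=-12≡14 → O

DYMOVGOBOFJLO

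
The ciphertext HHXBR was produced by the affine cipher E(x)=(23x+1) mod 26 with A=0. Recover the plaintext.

YYKAM

The inverse of 23 mod 26 is 17, since 23·17=391≡1. Apply D(y)=17·(y−1) mod 26:
H(7): 17·(7−1)=102≡24 → Y
H(7): 17·(7−1)=102≡24 → Y
X(23): 17·(23−1)=374≡10 → K
B(1): 17·(1−1)=0 → A
R(17): 17·(17−1)=272≡12 → M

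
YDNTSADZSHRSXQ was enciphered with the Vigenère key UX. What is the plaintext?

EGTWYDJCYKXVDT

Repeat the key across the ciphertext: UXUXUXUXUXUXUX
Y(24)−U(20): 4 → E
D(3)−X(23): -20≡6 → G
N(13)−U(20): -7≡19 → T
T(19)−X(23): -4≡22 → W
S(18)−U(20): -2≡24 → Y
A(0)−X(23): -23≡3 → D
D(3)−U(20): -17≡9 → J
Z(25)−X(23): 2 → C
S(18)−U(20): -2≡24 → Y
H(7)−X(23): -16≡10 → K
R(17)−U(20): -3≡23 → X
S(18)−X(23): -5≡21 → V
X(23)−U(20): 3 → D
Q(16)−X(23): -7≡19 → T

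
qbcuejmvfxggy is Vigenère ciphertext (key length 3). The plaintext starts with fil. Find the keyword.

ltr

Subtract each crib letter from the matching ciphertext letter (mod 26):
q(16)−f(5)=11 → l
b(1)−i(8)=-7≡19 → t
c(2)−l(11)=-9≡17 → r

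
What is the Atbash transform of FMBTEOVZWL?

F(5) → U(20)
M(12) → N(13)
B(1) → Y(24)
T(19) → G(6)
E(4) → V(21)
O(14) → L(11)
V(21) → E(4)
Z(25) → A(0)
W(22) → D(3)
L(11) → O(14)

UNYGVLEADO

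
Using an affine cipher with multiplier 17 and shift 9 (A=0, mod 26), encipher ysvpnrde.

y(24): 17·24+9=417≡1 → b
s(18): 17·18+9=315≡3 → d
v(21): 17·21+9=366≡2 → c
p(15): 17·15+9=264≡4 → e
n(13): 17·13+9=230≡22 → w
r(17): 17·17+9=298≡12 → m
d(3): 17·3+9=60≡8 → i
e(4): 17·4+9=77≡25 → z

bdcewmiz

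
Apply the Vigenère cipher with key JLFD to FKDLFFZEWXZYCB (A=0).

Repeat the key across the message: JLFDJLFDJLFDJL
F(5)+J(9): 14 → O
K(10)+L(11): 21 → V
D(3)+F(5): 8 → I
L(11)+D(3): 14 → O
F(5)+J(9): 14 → O
F(5)+L(11): 16 → Q
Z(25)+F(5): 30≡4 → E
E(4)+D(3): 7 → H
W(22)+J(9): 31≡5 → F
X(23)+L(11): 34≡8 → I
Z(25)+F(5): 30≡4 → E
Y(24)+D(3): 27≡1 → B
C(2)+J(9): 11 → L
B(1)+L(11): 12 → M

OVIOOQEHFIEBLM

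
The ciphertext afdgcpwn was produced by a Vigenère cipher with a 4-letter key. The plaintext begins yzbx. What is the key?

cgcj

Subtract each crib letter from the matching ciphertext letter (mod 26):
a(0)−y(24)=-24≡2 → c
f(5)−z(25)=-20≡6 → g
d(3)−b(1)=2 → c
g(6)−x(23)=-17≡9 → j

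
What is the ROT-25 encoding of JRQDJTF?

J(9): 9+25=34≡8 → I
R(17): 17+25=42≡16 → Q
Q(16): 16+25=41≡15 → P
D(3): 3+25=28≡2 → C
J(9): 9+25=34≡8 → I
T(19): 19+25=44≡18 → S
F(5): 5+25=30≡4 → E

IQPCISE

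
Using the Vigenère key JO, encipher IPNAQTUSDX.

Repeat the key across the message: JOJOJOJOJO
I(8)+J(9): 17 → R
P(15)+O(14): 29≡3 → D
N(13)+J(9): 22 → W
A(0)+O(14): 14 → O
Q(16)+J(9): 25 → Z
T(19)+O(14): 33≡7 → H
U(20)+J(9): 29≡3 → D
S(18)+O(14): 32≡6 → G
D(3)+J(9): 12 → M
X(23)+O(14): 37≡11 → L

RDWOZHDGML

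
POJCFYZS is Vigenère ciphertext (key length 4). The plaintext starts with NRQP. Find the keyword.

Subtract each crib letter from the matching ciphertext letter (mod 26):
P(15)−N(13)=2 → C
O(14)−R(17)=-3≡23 → X
J(9)−Q(16)=-7≡19 → T
C(2)−P(15)=-13≡13 → N

CXTN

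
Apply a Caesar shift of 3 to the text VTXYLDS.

V(21): 21+3=24 → Y
T(19): 19+3=22 → W
X(23): 23+3=26≡0 → A
Y(24): 24+3=27≡1 → B
L(11): 11+3=14 → O
D(3): 3+3=6 → G
S(18): 18+3=21 → V

YWABOGV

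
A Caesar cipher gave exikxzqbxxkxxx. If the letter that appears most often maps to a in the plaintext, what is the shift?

The most frequent ciphertext letter is x (appears 7 times).
x is position 23; a is position 0.
Shift = 23.

23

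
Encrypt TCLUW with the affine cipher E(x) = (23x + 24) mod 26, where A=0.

T(19): 23·19+24=461≡19 → T
C(2): 23·2+24=70≡18 → S
L(11): 23·11+24=277≡17 → R
U(20): 23·20+24=484≡16 → Q
W(22): 23·22+24=530≡10 → K

TSRQK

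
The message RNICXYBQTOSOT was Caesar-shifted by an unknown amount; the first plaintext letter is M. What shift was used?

5

From the crib: R(17)−M(12)=5, so the shift is 5.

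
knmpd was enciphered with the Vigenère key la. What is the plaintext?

znbps

Repeat the key across the ciphertext: lalal
k(10)−l(11): -1≡25 → z
n(13)−a(0): 13 → n
m(12)−l(11): 1 → b
p(15)−a(0): 15 → p
d(3)−l(11): -8≡18 → s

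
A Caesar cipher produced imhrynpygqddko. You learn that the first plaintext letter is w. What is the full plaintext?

wavfmbdmuerryc

From the crib: i(8)−w(22)=-14≡12, so the shift is 12.
Subtract 12 from each ciphertext letter:
i(8): 8−12=-4≡22 → w
m(12): 12−12=0 → a
h(7): 7−12=-5≡21 → v
r(17): 17−12=5 → f
y(24): 24−12=12 → m
n(13): 13−12=1 → b
p(15): 15−12=3 → d
y(24): 24−12=12 → m
g(6): 6−12=-6≡20 → u
q(16): 16−12=4 → e
d(3): 3−12=-9≡17 → r
d(3): 3−12=-9≡17 → r
k(10): 10−12=-2≡24 → y
o(14): 14−12=2 → c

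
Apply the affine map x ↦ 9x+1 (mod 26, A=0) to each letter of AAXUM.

BBAZF

A(0): 9·0+1=1 → B
A(0): 9·0+1=1 → B
X(23): 9·23+1=208≡0 → A
U(20): 9·20+1=181≡25 → Z
M(12): 9·12+1=109≡5 → F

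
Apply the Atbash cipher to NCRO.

N(13) → M(12)
C(2) → X(23)
R(17) → I(8)
O(14) → L(11)

MXIL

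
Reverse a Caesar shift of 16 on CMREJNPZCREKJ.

C(2): 2−16=-14≡12 → M
M(12): 12−16=-4≡22 → W
R(17): 17−16=1 → B
E(4): 4−16=-12≡14 → O
J(9): 9−16=-7≡19 → T
N(13): 13−16=-3≡23 → X
P(15): 15−16=-1≡25 → Z
Z(25): 25−16=9 → J
C(2): 2−16=-14≡12 → M
R(17): 17−16=1 → B
E(4): 4−16=-12≡14 → O
K(10): 10−16=-6≡20 → U
J(9): 9−16=-7≡19 → T

MWBOTXZJMBOUT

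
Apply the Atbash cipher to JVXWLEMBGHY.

J(9) → Q(16)
V(21) → E(4)
X(23) → C(2)
W(22) → D(3)
L(11) → O(14)
E(4) → V(21)
M(12) → N(13)
B(1) → Y(24)
G(6) → T(19)
H(7) → S(18)
Y(24) → B(1)

QECDOVNYTSB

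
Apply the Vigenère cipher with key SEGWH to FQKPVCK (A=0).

Repeat the key across the message: SEGWHSE
F(5)+S(18): 23 → X
Q(16)+E(4): 20 → U
K(10)+G(6): 16 → Q
P(15)+W(22): 37≡11 → L
V(21)+H(7): 28≡2 → C
C(2)+S(18): 20 → U
K(10)+E(4): 14 → O

XUQLCUO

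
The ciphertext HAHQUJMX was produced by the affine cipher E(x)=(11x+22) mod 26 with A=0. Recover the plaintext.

The inverse of 11 mod 26 is 19, since 11·19=209≡1. Apply D(y)=19·(y−22) mod 26:
H(7): 19·(7−22)=-285≡1 → B
A(0): 19·(0−22)=-418≡24 → Y
H(7): 19·(7−22)=-285≡1 → B
Q(16): 19·(16−22)=-114≡16 → Q
U(20): 19·(20−22)=-38≡14 → O
J(9): 19·(9−22)=-247≡13 → N
M(12): 19·(12−22)=-190≡18 → S
X(23): 19·(23−22)=19 → T

BYBQONST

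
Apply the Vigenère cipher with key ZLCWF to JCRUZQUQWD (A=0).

INTQEPFSSI

Repeat the key across the message: ZLCWFZLCWF
J(9)+Z(25): 34≡8 → I
C(2)+L(11): 13 → N
R(17)+C(2): 19 → T
U(20)+W(22): 42≡16 → Q
Z(25)+F(5): 30≡4 → E
Q(16)+Z(25): 41≡15 → P
U(20)+L(11): 31≡5 → F
Q(16)+C(2): 18 → S
W(22)+W(22): 44≡18 → S
D(3)+F(5): 8 → I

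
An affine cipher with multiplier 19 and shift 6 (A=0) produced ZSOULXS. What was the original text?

BCKYDFC

The inverse of 19 mod 26 is 11, since 19·11=209≡1. Apply D(y)=11·(y−6) mod 26:
Z(25): 11·(25−6)=209≡1 → B
S(18): 11·(18−6)=132≡2 → C
O(14): 11·(14−6)=88≡10 → K
U(20): 11·(20−6)=154≡24 → Y
L(11): 11·(11−6)=55≡3 → D
X(23): 11·(23−6)=187≡5 → F
S(18): 11·(18−6)=132≡2 → C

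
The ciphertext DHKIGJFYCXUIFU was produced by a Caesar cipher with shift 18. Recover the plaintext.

D(3): 3−18=-15≡11 → L
H(7): 7−18=-11≡15 → P
K(10): 10−18=-8≡18 → S
I(8): 8−18=-10≡16 → Q
G(6): 6−18=-12≡14 → O
J(9): 9−18=-9≡17 → R
F(5): 5−18=-13≡13 → N
Y(24): 24−18=6 → G
C(2): 2−18=-16≡10 → K
X(23): 23−18=5 → F
U(20): 20−18=2 → C
I(8): 8−18=-10≡16 → Q
F(5): 5−18=-13≡13 → N
U(20): 20−18=2 → C

LPSQORNGKFCQNC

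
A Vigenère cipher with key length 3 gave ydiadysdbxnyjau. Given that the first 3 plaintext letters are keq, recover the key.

Subtract each crib letter from the matching ciphertext letter (mod 26):
y(24)−k(10)=14 → o
d(3)−e(4)=-1≡25 → z
i(8)−q(16)=-8≡18 → s

ozs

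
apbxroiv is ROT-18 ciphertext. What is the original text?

ixjfzwqd

a(0): 0−18=-18≡8 → i
p(15): 15−18=-3≡23 → x
b(1): 1−18=-17≡9 → j
x(23): 23−18=5 → f
r(17): 17−18=-1≡25 → z
o(14): 14−18=-4≡22 → w
i(8): 8−18=-10≡16 → q
v(21): 21−18=3 → d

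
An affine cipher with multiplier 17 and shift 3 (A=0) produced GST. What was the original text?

RHE

The inverse of 17 mod 26 is 23, since 17·23=391≡1. Apply D(y)=23·(y−3) mod 26:
G(6): 23·(6−3)=69≡17 → R
S(18): 23·(18−3)=345≡7 → H
T(19): 23·(19−3)=368≡4 → E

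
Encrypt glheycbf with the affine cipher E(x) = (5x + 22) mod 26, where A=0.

azfqmgbv

g(6): 5·6+22=52≡0 → a
l(11): 5·11+22=77≡25 → z
h(7): 5·7+22=57≡5 → f
e(4): 5·4+22=42≡16 → q
y(24): 5·24+22=142≡12 → m
c(2): 5·2+22=32≡6 → g
b(1): 5·1+22=27≡1 → b
f(5): 5·5+22=47≡21 → v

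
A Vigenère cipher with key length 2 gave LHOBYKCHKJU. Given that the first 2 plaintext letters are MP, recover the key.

Subtract each crib letter from the matching ciphertext letter (mod 26):
L(11)−M(12)=-1≡25 → Z
H(7)−P(15)=-8≡18 → S

ZS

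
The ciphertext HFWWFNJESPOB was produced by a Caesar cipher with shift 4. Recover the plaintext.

H(7): 7−4=3 → D
F(5): 5−4=1 → B
W(22): 22−4=18 → S
W(22): 22−4=18 → S
F(5): 5−4=1 → B
N(13): 13−4=9 → J
J(9): 9−4=5 → F
E(4): 4−4=0 → A
S(18): 18−4=14 → O
P(15): 15−4=11 → L
O(14): 14−4=10 → K
B(1): 1−4=-3≡23 → X

DBSSBJFAOLKX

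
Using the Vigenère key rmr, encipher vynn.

Repeat the key across the message: rmrr
v(21)+r(17): 38≡12 → m
y(24)+m(12): 36≡10 → k
n(13)+r(17): 30≡4 → e
n(13)+r(17): 30≡4 → e

mkee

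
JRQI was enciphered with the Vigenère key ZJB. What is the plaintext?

KIPJ

Repeat the key across the ciphertext: ZJBZ
J(9)−Z(25): -16≡10 → K
R(17)−J(9): 8 → I
Q(16)−B(1): 15 → P
I(8)−Z(25): -17≡9 → J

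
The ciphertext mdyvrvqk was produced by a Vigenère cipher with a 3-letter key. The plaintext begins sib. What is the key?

Subtract each crib letter from the matching ciphertext letter (mod 26):
m(12)−s(18)=-6≡20 → u
d(3)−i(8)=-5≡21 → v
y(24)−b(1)=23 → x

uvx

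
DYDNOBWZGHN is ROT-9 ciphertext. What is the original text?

UPUEFSNQXYE

D(3): 3−9=-6≡20 → U
Y(24): 24−9=15 → P
D(3): 3−9=-6≡20 → U
N(13): 13−9=4 → E
O(14): 14−9=5 → F
B(1): 1−9=-8≡18 → S
W(22): 22−9=13 → N
Z(25): 25−9=16 → Q
G(6): 6−9=-3≡23 → X
H(7): 7−9=-2≡24 → Y
N(13): 13−9=4 → E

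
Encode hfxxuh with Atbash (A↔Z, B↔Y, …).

succfs

h(7) → s(18)
f(5) → u(20)
x(23) → c(2)
x(23) → c(2)
u(20) → f(5)
h(7) → s(18)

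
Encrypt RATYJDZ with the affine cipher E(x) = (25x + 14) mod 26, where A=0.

XOVQFLP

R(17): 25·17+14=439≡23 → X
A(0): 25·0+14=14 → O
T(19): 25·19+14=489≡21 → V
Y(24): 25·24+14=614≡16 → Q
J(9): 25·9+14=239≡5 → F
D(3): 25·3+14=89≡11 → L
Z(25): 25·25+14=639≡15 → P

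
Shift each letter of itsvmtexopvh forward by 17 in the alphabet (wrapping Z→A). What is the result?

zkjmdkvofgmy

i(8): 8+17=25 → z
t(19): 19+17=36≡10 → k
s(18): 18+17=35≡9 → j
v(21): 21+17=38≡12 → m
m(12): 12+17=29≡3 → d
t(19): 19+17=36≡10 → k
e(4): 4+17=21 → v
x(23): 23+17=40≡14 → o
o(14): 14+17=31≡5 → f
p(15): 15+17=32≡6 → g
v(21): 21+17=38≡12 → m
h(7): 7+17=24 → y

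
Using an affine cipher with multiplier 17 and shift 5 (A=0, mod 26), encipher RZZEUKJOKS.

IOOVHTCJTZ

R(17): 17·17+5=294≡8 → I
Z(25): 17·25+5=430≡14 → O
Z(25): 17·25+5=430≡14 → O
E(4): 17·4+5=73≡21 → V
U(20): 17·20+5=345≡7 → H
K(10): 17·10+5=175≡19 → T
J(9): 17·9+5=158≡2 → C
O(14): 17·14+5=243≡9 → J
K(10): 17·10+5=175≡19 → T
S(18): 17·18+5=311≡25 → Z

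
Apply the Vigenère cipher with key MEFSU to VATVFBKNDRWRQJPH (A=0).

Repeat the key across the message: MEFSUMEFSUMEFSUM
V(21)+M(12): 33≡7 → H
A(0)+E(4): 4 → E
T(19)+F(5): 24 → Y
V(21)+S(18): 39≡13 → N
F(5)+U(20): 25 → Z
B(1)+M(12): 13 → N
K(10)+E(4): 14 → O
N(13)+F(5): 18 → S
D(3)+S(18): 21 → V
R(17)+U(20): 37≡11 → L
W(22)+M(12): 34≡8 → I
R(17)+E(4): 21 → V
Q(16)+F(5): 21 → V
J(9)+S(18): 27≡1 → B
P(15)+U(20): 35≡9 → J
H(7)+M(12): 19 → T

HEYNZNOSVLIVVBJT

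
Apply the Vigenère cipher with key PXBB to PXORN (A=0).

EUPSC

Repeat the key across the message: PXBBP
P(15)+P(15): 30≡4 → E
X(23)+X(23): 46≡20 → U
O(14)+B(1): 15 → P
R(17)+B(1): 18 → S
N(13)+P(15): 28≡2 → C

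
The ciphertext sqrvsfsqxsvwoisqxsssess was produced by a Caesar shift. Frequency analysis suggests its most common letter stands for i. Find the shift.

The most frequent ciphertext letter is s (appears 10 times).
s is position 18; i is position 8.
Shift = 10.

10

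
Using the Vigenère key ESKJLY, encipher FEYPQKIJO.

JWIYBIMBY

Repeat the key across the message: ESKJLYESK
F(5)+E(4): 9 → J
E(4)+S(18): 22 → W
Y(24)+K(10): 34≡8 → I
P(15)+J(9): 24 → Y
Q(16)+L(11): 27≡1 → B
K(10)+Y(24): 34≡8 → I
I(8)+E(4): 12 → M
J(9)+S(18): 27≡1 → B
O(14)+K(10): 24 → Y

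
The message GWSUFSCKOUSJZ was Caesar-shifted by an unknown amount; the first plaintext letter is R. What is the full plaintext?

RHDFQDNVZFDUK

From the crib: G(6)−R(17)=-11≡15, so the shift is 15.
Subtract 15 from each ciphertext letter:
G(6): 6−15=-9≡17 → R
W(22): 22−15=7 → H
S(18): 18−15=3 → D
U(20): 20−15=5 → F
F(5): 5−15=-10≡16 → Q
S(18): 18−15=3 → D
C(2): 2−15=-13≡13 → N
K(10): 10−15=-5≡21 → V
O(14): 14−15=-1≡25 → Z
U(20): 20−15=5 → F
S(18): 18−15=3 → D
J(9): 9−15=-6≡20 → U
Z(25): 25−15=10 → K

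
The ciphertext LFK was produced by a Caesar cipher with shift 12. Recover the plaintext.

ZTY

L(11): 11−12=-1≡25 → Z
F(5): 5−12=-7≡19 → T
K(10): 10−12=-2≡24 → Y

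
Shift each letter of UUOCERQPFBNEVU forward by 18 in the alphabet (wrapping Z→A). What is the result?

MMGUWJIHXTFWNM

U(20): 20+18=38≡12 → M
U(20): 20+18=38≡12 → M
O(14): 14+18=32≡6 → G
C(2): 2+18=20 → U
E(4): 4+18=22 → W
R(17): 17+18=35≡9 → J
Q(16): 16+18=34≡8 → I
P(15): 15+18=33≡7 → H
F(5): 5+18=23 → X
B(1): 1+18=19 → T
N(13): 13+18=31≡5 → F
E(4): 4+18=22 → W
V(21): 21+18=39≡13 → N
U(20): 20+18=38≡12 → M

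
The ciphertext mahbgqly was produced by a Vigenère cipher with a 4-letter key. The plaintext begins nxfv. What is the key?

Subtract each crib letter from the matching ciphertext letter (mod 26):
m(12)−n(13)=-1≡25 → z
a(0)−x(23)=-23≡3 → d
h(7)−f(5)=2 → c
b(1)−v(21)=-20≡6 → g

zdcg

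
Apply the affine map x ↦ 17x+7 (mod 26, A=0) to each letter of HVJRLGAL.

WAEKMFHM

H(7): 17·7+7=126≡22 → W
V(21): 17·21+7=364≡0 → A
J(9): 17·9+7=160≡4 → E
R(17): 17·17+7=296≡10 → K
L(11): 17·11+7=194≡12 → M
G(6): 17·6+7=109≡5 → F
A(0): 17·0+7=7 → H
L(11): 17·11+7=194≡12 → M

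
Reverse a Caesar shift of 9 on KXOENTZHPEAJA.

K(10): 10−9=1 → B
X(23): 23−9=14 → O
O(14): 14−9=5 → F
E(4): 4−9=-5≡21 → V
N(13): 13−9=4 → E
T(19): 19−9=10 → K
Z(25): 25−9=16 → Q
H(7): 7−9=-2≡24 → Y
P(15): 15−9=6 → G
E(4): 4−9=-5≡21 → V
A(0): 0−9=-9≡17 → R
J(9): 9−9=0 → A
A(0): 0−9=-9≡17 → R

BOFVEKQYGVRAR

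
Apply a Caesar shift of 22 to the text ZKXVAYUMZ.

VGTRWUQIV

Z(25): 25+22=47≡21 → V
K(10): 10+22=32≡6 → G
X(23): 23+22=45≡19 → T
V(21): 21+22=43≡17 → R
A(0): 0+22=22 → W
Y(24): 24+22=46≡20 → U
U(20): 20+22=42≡16 → Q
M(12): 12+22=34≡8 → I
Z(25): 25+22=47≡21 → V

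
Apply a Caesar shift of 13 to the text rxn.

r(17): 17+13=30≡4 → e
x(23): 23+13=36≡10 → k
n(13): 13+13=26≡0 → a

eka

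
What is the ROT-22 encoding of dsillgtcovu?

zoehhcpykrq

d(3): 3+22=25 → z
s(18): 18+22=40≡14 → o
i(8): 8+22=30≡4 → e
l(11): 11+22=33≡7 → h
l(11): 11+22=33≡7 → h
g(6): 6+22=28≡2 → c
t(19): 19+22=41≡15 → p
c(2): 2+22=24 → y
o(14): 14+22=36≡10 → k
v(21): 21+22=43≡17 → r
u(20): 20+22=42≡16 → q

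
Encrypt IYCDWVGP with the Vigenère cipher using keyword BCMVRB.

JAOYNWHR

Repeat the key across the message: BCMVRBBC
I(8)+B(1): 9 → J
Y(24)+C(2): 26≡0 → A
C(2)+M(12): 14 → O
D(3)+V(21): 24 → Y
W(22)+R(17): 39≡13 → N
V(21)+B(1): 22 → W
G(6)+B(1): 7 → H
P(15)+C(2): 17 → R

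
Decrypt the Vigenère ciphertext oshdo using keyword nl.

Repeat the key across the ciphertext: nlnln
o(14)−n(13): 1 → b
s(18)−l(11): 7 → h
h(7)−n(13): -6≡20 → u
d(3)−l(11): -8≡18 → s
o(14)−n(13): 1 → b

bhusb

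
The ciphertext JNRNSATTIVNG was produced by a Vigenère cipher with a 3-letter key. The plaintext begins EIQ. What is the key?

FFB

Subtract each crib letter from the matching ciphertext letter (mod 26):
J(9)−E(4)=5 → F
N(13)−I(8)=5 → F
R(17)−Q(16)=1 → B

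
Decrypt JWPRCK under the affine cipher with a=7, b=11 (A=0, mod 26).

WJIMVL

The inverse of 7 mod 26 is 15, since 7·15=105≡1. Apply D(y)=15·(y−11) mod 26:
J(9): 15·(9−11)=-30≡22 → W
W(22): 15·(22−11)=165≡9 → J
P(15): 15·(15−11)=60≡8 → I
R(17): 15·(17−11)=90≡12 → M
C(2): 15·(2−11)=-135≡21 → V
K(10): 15·(10−11)=-15≡11 → L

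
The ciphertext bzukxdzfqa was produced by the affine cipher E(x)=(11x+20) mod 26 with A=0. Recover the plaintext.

drasfprbck

The inverse of 11 mod 26 is 19, since 11·19=209≡1. Apply D(y)=19·(y−20) mod 26:
b(1): 19·(1−20)=-361≡3 → d
z(25): 19·(25−20)=95≡17 → r
u(20): 19·(20−20)=0 → a
k(10): 19·(10−20)=-190≡18 → s
x(23): 19·(23−20)=57≡5 → f
d(3): 19·(3−20)=-323≡15 → p
z(25): 19·(25−20)=95≡17 → r
f(5): 19·(5−20)=-285≡1 → b
q(16): 19·(16−20)=-76≡2 → c
a(0): 19·(0−20)=-380≡10 → k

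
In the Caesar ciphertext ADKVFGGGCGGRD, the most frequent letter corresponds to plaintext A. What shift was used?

6

The most frequent ciphertext letter is G (appears 5 times).
G is position 6; A is position 0.
Shift = 6.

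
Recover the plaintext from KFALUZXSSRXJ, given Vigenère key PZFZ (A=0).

VGVMFASTDSSK

Repeat the key across the ciphertext: PZFZPZFZPZFZ
K(10)−P(15): -5≡21 → V
F(5)−Z(25): -20≡6 → G
A(0)−F(5): -5≡21 → V
L(11)−Z(25): -14≡12 → M
U(20)−P(15): 5 → F
Z(25)−Z(25): 0 → A
X(23)−F(5): 18 → S
S(18)−Z(25): -7≡19 → T
S(18)−P(15): 3 → D
R(17)−Z(25): -8≡18 → S
X(23)−F(5): 18 → S
J(9)−Z(25): -16≡10 → K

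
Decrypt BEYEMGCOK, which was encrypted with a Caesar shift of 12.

PSMSAUQCY

B(1): 1−12=-11≡15 → P
E(4): 4−12=-8≡18 → S
Y(24): 24−12=12 → M
E(4): 4−12=-8≡18 → S
M(12): 12−12=0 → A
G(6): 6−12=-6≡20 → U
C(2): 2−12=-10≡16 → Q
O(14): 14−12=2 → C
K(10): 10−12=-2≡24 → Y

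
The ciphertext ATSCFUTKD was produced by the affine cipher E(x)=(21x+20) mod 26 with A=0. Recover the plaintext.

The inverse of 21 mod 26 is 5, since 21·5=105≡1. Apply D(y)=5·(y−20) mod 26:
A(0): 5·(0−20)=-100≡4 → E
T(19): 5·(19−20)=-5≡21 → V
S(18): 5·(18−20)=-10≡16 → Q
C(2): 5·(2−20)=-90≡14 → O
F(5): 5·(5−20)=-75≡3 → D
U(20): 5·(20−20)=0 → A
T(19): 5·(19−20)=-5≡21 → V
K(10): 5·(10−20)=-50≡2 → C
D(3): 5·(3−20)=-85≡19 → T

EVQODAVCT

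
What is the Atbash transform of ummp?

fnnk

u(20) → f(5)
m(12) → n(13)
m(12) → n(13)
p(15) → k(10)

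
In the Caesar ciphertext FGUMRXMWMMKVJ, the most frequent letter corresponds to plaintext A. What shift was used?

12

The most frequent ciphertext letter is M (appears 4 times).
M is position 12; A is position 0.
Shift = 12.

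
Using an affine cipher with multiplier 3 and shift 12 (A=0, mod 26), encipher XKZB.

DQJP

X(23): 3·23+12=81≡3 → D
K(10): 3·10+12=42≡16 → Q
Z(25): 3·25+12=87≡9 → J
B(1): 3·1+12=15 → P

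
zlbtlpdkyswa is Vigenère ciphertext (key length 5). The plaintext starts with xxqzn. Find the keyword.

Subtract each crib letter from the matching ciphertext letter (mod 26):
z(25)−x(23)=2 → c
l(11)−x(23)=-12≡14 → o
b(1)−q(16)=-15≡11 → l
t(19)−z(25)=-6≡20 → u
l(11)−n(13)=-2≡24 → y

coluy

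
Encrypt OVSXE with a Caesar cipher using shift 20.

O(14): 14+20=34≡8 → I
V(21): 21+20=41≡15 → P
S(18): 18+20=38≡12 → M
X(23): 23+20=43≡17 → R
E(4): 4+20=24 → Y

IPMRY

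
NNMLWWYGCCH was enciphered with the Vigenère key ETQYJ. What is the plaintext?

Repeat the key across the ciphertext: ETQYJETQYJE
N(13)−E(4): 9 → J
N(13)−T(19): -6≡20 → U
M(12)−Q(16): -4≡22 → W
L(11)−Y(24): -13≡13 → N
W(22)−J(9): 13 → N
W(22)−E(4): 18 → S
Y(24)−T(19): 5 → F
G(6)−Q(16): -10≡16 → Q
C(2)−Y(24): -22≡4 → E
C(2)−J(9): -7≡19 → T
H(7)−E(4): 3 → D

JUWNNSFQETD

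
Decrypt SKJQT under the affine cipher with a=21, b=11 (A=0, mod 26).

JVQZO

The inverse of 21 mod 26 is 5, since 21·5=105≡1. Apply D(y)=5·(y−11) mod 26:
S(18): 5·(18−11)=35≡9 → J
K(10): 5·(10−11)=-5≡21 → V
J(9): 5·(9−11)=-10≡16 → Q
Q(16): 5·(16−11)=25 → Z
T(19): 5·(19−11)=40≡14 → O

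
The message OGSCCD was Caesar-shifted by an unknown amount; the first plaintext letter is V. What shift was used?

19

From the crib: O(14)−V(21)=-7≡19, so the shift is 19.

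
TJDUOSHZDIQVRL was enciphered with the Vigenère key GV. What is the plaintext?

Repeat the key across the ciphertext: GVGVGVGVGVGVGV
T(19)−G(6): 13 → N
J(9)−V(21): -12≡14 → O
D(3)−G(6): -3≡23 → X
U(20)−V(21): -1≡25 → Z
O(14)−G(6): 8 → I
S(18)−V(21): -3≡23 → X
H(7)−G(6): 1 → B
Z(25)−V(21): 4 → E
D(3)−G(6): -3≡23 → X
I(8)−V(21): -13≡13 → N
Q(16)−G(6): 10 → K
V(21)−V(21): 0 → A
R(17)−G(6): 11 → L
L(11)−V(21): -10≡16 → Q

NOXZIXBEXNKALQ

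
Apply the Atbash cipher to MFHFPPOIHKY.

NUSUKKLRSPB

M(12) → N(13)
F(5) → U(20)
H(7) → S(18)
F(5) → U(20)
P(15) → K(10)
P(15) → K(10)
O(14) → L(11)
I(8) → R(17)
H(7) → S(18)
K(10) → P(15)
Y(24) → B(1)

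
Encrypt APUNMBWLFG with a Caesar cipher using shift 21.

VKPIHWRGAB

A(0): 0+21=21 → V
P(15): 15+21=36≡10 → K
U(20): 20+21=41≡15 → P
N(13): 13+21=34≡8 → I
M(12): 12+21=33≡7 → H
B(1): 1+21=22 → W
W(22): 22+21=43≡17 → R
L(11): 11+21=32≡6 → G
F(5): 5+21=26≡0 → A
G(6): 6+21=27≡1 → B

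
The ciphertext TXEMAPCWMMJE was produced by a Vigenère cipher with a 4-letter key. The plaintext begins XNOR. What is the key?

WKQV

Subtract each crib letter from the matching ciphertext letter (mod 26):
T(19)−X(23)=-4≡22 → W
X(23)−N(13)=10 → K
E(4)−O(14)=-10≡16 → Q
M(12)−R(17)=-5≡21 → V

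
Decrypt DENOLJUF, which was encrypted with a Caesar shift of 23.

GHQROMXI

D(3): 3−23=-20≡6 → G
E(4): 4−23=-19≡7 → H
N(13): 13−23=-10≡16 → Q
O(14): 14−23=-9≡17 → R
L(11): 11−23=-12≡14 → O
J(9): 9−23=-14≡12 → M
U(20): 20−23=-3≡23 → X
F(5): 5−23=-18≡8 → I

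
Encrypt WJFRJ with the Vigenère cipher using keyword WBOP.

SKTGF

Repeat the key across the message: WBOPW
W(22)+W(22): 44≡18 → S
J(9)+B(1): 10 → K
F(5)+O(14): 19 → T
R(17)+P(15): 32≡6 → G
J(9)+W(22): 31≡5 → F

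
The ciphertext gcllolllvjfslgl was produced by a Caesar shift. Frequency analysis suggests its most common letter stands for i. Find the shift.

The most frequent ciphertext letter is l (appears 7 times).
l is position 11; i is position 8.
Shift = 3.

3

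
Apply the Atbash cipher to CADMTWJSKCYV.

C(2) → X(23)
A(0) → Z(25)
D(3) → W(22)
M(12) → N(13)
T(19) → G(6)
W(22) → D(3)
J(9) → Q(16)
S(18) → H(7)
K(10) → P(15)
C(2) → X(23)
Y(24) → B(1)
V(21) → E(4)

XZWNGDQHPXBE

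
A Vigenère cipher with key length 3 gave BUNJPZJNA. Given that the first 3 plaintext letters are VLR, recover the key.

GJW

Subtract each crib letter from the matching ciphertext letter (mod 26):
B(1)−V(21)=-20≡6 → G
U(20)−L(11)=9 → J
N(13)−R(17)=-4≡22 → W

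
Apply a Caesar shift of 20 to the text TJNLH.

T(19): 19+20=39≡13 → N
J(9): 9+20=29≡3 → D
N(13): 13+20=33≡7 → H
L(11): 11+20=31≡5 → F
H(7): 7+20=27≡1 → B

NDHFB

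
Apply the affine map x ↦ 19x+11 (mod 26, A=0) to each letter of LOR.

MRW

L(11): 19·11+11=220≡12 → M
O(14): 19·14+11=277≡17 → R
R(17): 19·17+11=334≡22 → W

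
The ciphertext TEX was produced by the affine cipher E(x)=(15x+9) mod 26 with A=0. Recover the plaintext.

SRU

The inverse of 15 mod 26 is 7, since 15·7=105≡1. Apply D(y)=7·(y−9) mod 26:
T(19): 7·(19−9)=70≡18 → S
E(4): 7·(4−9)=-35≡17 → R
X(23): 7·(23−9)=98≡20 → U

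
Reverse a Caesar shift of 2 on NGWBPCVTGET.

LEUZNATRECR

N(13): 13−2=11 → L
G(6): 6−2=4 → E
W(22): 22−2=20 → U
B(1): 1−2=-1≡25 → Z
P(15): 15−2=13 → N
C(2): 2−2=0 → A
V(21): 21−2=19 → T
T(19): 19−2=17 → R
G(6): 6−2=4 → E
E(4): 4−2=2 → C
T(19): 19−2=17 → R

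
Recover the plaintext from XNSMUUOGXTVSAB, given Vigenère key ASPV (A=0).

XVDRUCZLXBGXAJ

Repeat the key across the ciphertext: ASPVASPVASPVAS
X(23)−A(0): 23 → X
N(13)−S(18): -5≡21 → V
S(18)−P(15): 3 → D
M(12)−V(21): -9≡17 → R
U(20)−A(0): 20 → U
U(20)−S(18): 2 → C
O(14)−P(15): -1≡25 → Z
G(6)−V(21): -15≡11 → L
X(23)−A(0): 23 → X
T(19)−S(18): 1 → B
V(21)−P(15): 6 → G
S(18)−V(21): -3≡23 → X
A(0)−A(0): 0 → A
B(1)−S(18): -17≡9 → J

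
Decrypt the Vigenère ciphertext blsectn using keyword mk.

Repeat the key across the ciphertext: mkmkmkm
b(1)−m(12): -11≡15 → p
l(11)−k(10): 1 → b
s(18)−m(12): 6 → g
e(4)−k(10): -6≡20 → u
c(2)−m(12): -10≡16 → q
t(19)−k(10): 9 → j
n(13)−m(12): 1 → b

pbguqjb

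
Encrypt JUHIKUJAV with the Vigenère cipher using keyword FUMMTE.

Repeat the key across the message: FUMMTEFUM
J(9)+F(5): 14 → O
U(20)+U(20): 40≡14 → O
H(7)+M(12): 19 → T
I(8)+M(12): 20 → U
K(10)+T(19): 29≡3 → D
U(20)+E(4): 24 → Y
J(9)+F(5): 14 → O
A(0)+U(20): 20 → U
V(21)+M(12): 33≡7 → H

OOTUDYOUH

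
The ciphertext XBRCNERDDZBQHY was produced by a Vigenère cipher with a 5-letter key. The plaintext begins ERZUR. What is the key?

Subtract each crib letter from the matching ciphertext letter (mod 26):
X(23)−E(4)=19 → T
B(1)−R(17)=-16≡10 → K
R(17)−Z(25)=-8≡18 → S
C(2)−U(20)=-18≡8 → I
N(13)−R(17)=-4≡22 → W

TKSIW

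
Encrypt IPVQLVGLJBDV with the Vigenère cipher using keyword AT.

IIVJLOGEJUDO

Repeat the key across the message: ATATATATATAT
I(8)+A(0): 8 → I
P(15)+T(19): 34≡8 → I
V(21)+A(0): 21 → V
Q(16)+T(19): 35≡9 → J
L(11)+A(0): 11 → L
V(21)+T(19): 40≡14 → O
G(6)+A(0): 6 → G
L(11)+T(19): 30≡4 → E
J(9)+A(0): 9 → J
B(1)+T(19): 20 → U
D(3)+A(0): 3 → D
V(21)+T(19): 40≡14 → O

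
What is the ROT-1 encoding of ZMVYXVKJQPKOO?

Z(25): 25+1=26≡0 → A
M(12): 12+1=13 → N
V(21): 21+1=22 → W
Y(24): 24+1=25 → Z
X(23): 23+1=24 → Y
V(21): 21+1=22 → W
K(10): 10+1=11 → L
J(9): 9+1=10 → K
Q(16): 16+1=17 → R
P(15): 15+1=16 → Q
K(10): 10+1=11 → L
O(14): 14+1=15 → P
O(14): 14+1=15 → P

ANWZYWLKRQLPP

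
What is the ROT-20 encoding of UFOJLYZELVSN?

OZIDFSTYFPMH

U(20): 20+20=40≡14 → O
F(5): 5+20=25 → Z
O(14): 14+20=34≡8 → I
J(9): 9+20=29≡3 → D
L(11): 11+20=31≡5 → F
Y(24): 24+20=44≡18 → S
Z(25): 25+20=45≡19 → T
E(4): 4+20=24 → Y
L(11): 11+20=31≡5 → F
V(21): 21+20=41≡15 → P
S(18): 18+20=38≡12 → M
N(13): 13+20=33≡7 → H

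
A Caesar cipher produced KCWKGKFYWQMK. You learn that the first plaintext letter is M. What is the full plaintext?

From the crib: K(10)−M(12)=-2≡24, so the shift is 24.
Subtract 24 from each ciphertext letter:
K(10): 10−24=-14≡12 → M
C(2): 2−24=-22≡4 → E
W(22): 22−24=-2≡24 → Y
K(10): 10−24=-14≡12 → M
G(6): 6−24=-18≡8 → I
K(10): 10−24=-14≡12 → M
F(5): 5−24=-19≡7 → H
Y(24): 24−24=0 → A
W(22): 22−24=-2≡24 → Y
Q(16): 16−24=-8≡18 → S
M(12): 12−24=-12≡14 → O
K(10): 10−24=-14≡12 → M

MEYMIMHAYSOM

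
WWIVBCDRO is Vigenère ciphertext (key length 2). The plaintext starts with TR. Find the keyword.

DF

Subtract each crib letter from the matching ciphertext letter (mod 26):
W(22)−T(19)=3 → D
W(22)−R(17)=5 → F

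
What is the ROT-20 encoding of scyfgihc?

mwszacbw

s(18): 18+20=38≡12 → m
c(2): 2+20=22 → w
y(24): 24+20=44≡18 → s
f(5): 5+20=25 → z
g(6): 6+20=26≡0 → a
i(8): 8+20=28≡2 → c
h(7): 7+20=27≡1 → b
c(2): 2+20=22 → w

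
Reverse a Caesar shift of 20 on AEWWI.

GKCCO

A(0): 0−20=-20≡6 → G
E(4): 4−20=-16≡10 → K
W(22): 22−20=2 → C
W(22): 22−20=2 → C
I(8): 8−20=-12≡14 → O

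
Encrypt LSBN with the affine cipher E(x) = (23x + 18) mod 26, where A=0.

LQPF

L(11): 23·11+18=271≡11 → L
S(18): 23·18+18=432≡16 → Q
B(1): 23·1+18=41≡15 → P
N(13): 23·13+18=317≡5 → F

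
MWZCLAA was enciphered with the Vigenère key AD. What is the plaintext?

Repeat the key across the ciphertext: ADADADA
M(12)−A(0): 12 → M
W(22)−D(3): 19 → T
Z(25)−A(0): 25 → Z
C(2)−D(3): -1≡25 → Z
L(11)−A(0): 11 → L
A(0)−D(3): -3≡23 → X
A(0)−A(0): 0 → A

MTZZLXA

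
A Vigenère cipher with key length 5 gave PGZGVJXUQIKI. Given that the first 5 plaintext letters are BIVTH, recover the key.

Subtract each crib letter from the matching ciphertext letter (mod 26):
P(15)−B(1)=14 → O
G(6)−I(8)=-2≡24 → Y
Z(25)−V(21)=4 → E
G(6)−T(19)=-13≡13 → N
V(21)−H(7)=14 → O

OYENO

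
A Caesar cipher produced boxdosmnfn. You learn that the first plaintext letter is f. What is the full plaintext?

From the crib: b(1)−f(5)=-4≡22, so the shift is 22.
Subtract 22 from each ciphertext letter:
b(1): 1−22=-21≡5 → f
o(14): 14−22=-8≡18 → s
x(23): 23−22=1 → b
d(3): 3−22=-19≡7 → h
o(14): 14−22=-8≡18 → s
s(18): 18−22=-4≡22 → w
m(12): 12−22=-10≡16 → q
n(13): 13−22=-9≡17 → r
f(5): 5−22=-17≡9 → j
n(13): 13−22=-9≡17 → r

fsbhswqrjr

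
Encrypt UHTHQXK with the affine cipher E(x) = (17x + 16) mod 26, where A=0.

SFBFCRE

U(20): 17·20+16=356≡18 → S
H(7): 17·7+16=135≡5 → F
T(19): 17·19+16=339≡1 → B
H(7): 17·7+16=135≡5 → F
Q(16): 17·16+16=288≡2 → C
X(23): 17·23+16=407≡17 → R
K(10): 17·10+16=186≡4 → E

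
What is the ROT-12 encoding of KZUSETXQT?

K(10): 10+12=22 → W
Z(25): 25+12=37≡11 → L
U(20): 20+12=32≡6 → G
S(18): 18+12=30≡4 → E
E(4): 4+12=16 → Q
T(19): 19+12=31≡5 → F
X(23): 23+12=35≡9 → J
Q(16): 16+12=28≡2 → C
T(19): 19+12=31≡5 → F

WLGEQFJCF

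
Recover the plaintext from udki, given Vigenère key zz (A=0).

Repeat the key across the ciphertext: zzzz
u(20)−z(25): -5≡21 → v
d(3)−z(25): -22≡4 → e
k(10)−z(25): -15≡11 → l
i(8)−z(25): -17≡9 → j

velj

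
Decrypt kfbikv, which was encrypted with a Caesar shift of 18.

k(10): 10−18=-8≡18 → s
f(5): 5−18=-13≡13 → n
b(1): 1−18=-17≡9 → j
i(8): 8−18=-10≡16 → q
k(10): 10−18=-8≡18 → s
v(21): 21−18=3 → d

snjqsd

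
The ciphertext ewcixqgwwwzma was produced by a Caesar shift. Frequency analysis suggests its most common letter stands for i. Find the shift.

The most frequent ciphertext letter is w (appears 4 times).
w is position 22; i is position 8.
Shift = 14.

14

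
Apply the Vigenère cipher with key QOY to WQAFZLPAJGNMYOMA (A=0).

MEYVNJFOHWBKOCKQ

Repeat the key across the message: QOYQOYQOYQOYQOYQ
W(22)+Q(16): 38≡12 → M
Q(16)+O(14): 30≡4 → E
A(0)+Y(24): 24 → Y
F(5)+Q(16): 21 → V
Z(25)+O(14): 39≡13 → N
L(11)+Y(24): 35≡9 → J
P(15)+Q(16): 31≡5 → F
A(0)+O(14): 14 → O
J(9)+Y(24): 33≡7 → H
G(6)+Q(16): 22 → W
N(13)+O(14): 27≡1 → B
M(12)+Y(24): 36≡10 → K
Y(24)+Q(16): 40≡14 → O
O(14)+O(14): 28≡2 → C
M(12)+Y(24): 36≡10 → K
A(0)+Q(16): 16 → Q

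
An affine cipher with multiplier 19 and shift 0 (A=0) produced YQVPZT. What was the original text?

The inverse of 19 mod 26 is 11, since 19·11=209≡1. Apply D(y)=11·(y−0) mod 26:
Y(24): 11·(24−0)=264≡4 → E
Q(16): 11·(16−0)=176≡20 → U
V(21): 11·(21−0)=231≡23 → X
P(15): 11·(15−0)=165≡9 → J
Z(25): 11·(25−0)=275≡15 → P
T(19): 11·(19−0)=209≡1 → B

EUXJPB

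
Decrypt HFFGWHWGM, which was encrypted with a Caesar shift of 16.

RPPQGRGQW

H(7): 7−16=-9≡17 → R
F(5): 5−16=-11≡15 → P
F(5): 5−16=-11≡15 → P
G(6): 6−16=-10≡16 → Q
W(22): 22−16=6 → G
H(7): 7−16=-9≡17 → R
W(22): 22−16=6 → G
G(6): 6−16=-10≡16 → Q
M(12): 12−16=-4≡22 → W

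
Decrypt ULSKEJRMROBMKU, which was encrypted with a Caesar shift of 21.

ZQXPJOWRWTGRPZ

U(20): 20−21=-1≡25 → Z
L(11): 11−21=-10≡16 → Q
S(18): 18−21=-3≡23 → X
K(10): 10−21=-11≡15 → P
E(4): 4−21=-17≡9 → J
J(9): 9−21=-12≡14 → O
R(17): 17−21=-4≡22 → W
M(12): 12−21=-9≡17 → R
R(17): 17−21=-4≡22 → W
O(14): 14−21=-7≡19 → T
B(1): 1−21=-20≡6 → G
M(12): 12−21=-9≡17 → R
K(10): 10−21=-11≡15 → P
U(20): 20−21=-1≡25 → Z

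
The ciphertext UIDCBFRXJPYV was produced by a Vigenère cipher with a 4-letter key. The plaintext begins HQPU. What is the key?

Subtract each crib letter from the matching ciphertext letter (mod 26):
U(20)−H(7)=13 → N
I(8)−Q(16)=-8≡18 → S
D(3)−P(15)=-12≡14 → O
C(2)−U(20)=-18≡8 → I

NSOI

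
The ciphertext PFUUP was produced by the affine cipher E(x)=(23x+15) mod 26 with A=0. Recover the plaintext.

The inverse of 23 mod 26 is 17, since 23·17=391≡1. Apply D(y)=17·(y−15) mod 26:
P(15): 17·(15−15)=0 → A
F(5): 17·(5−15)=-170≡12 → M
U(20): 17·(20−15)=85≡7 → H
U(20): 17·(20−15)=85≡7 → H
P(15): 17·(15−15)=0 → A

AMHHA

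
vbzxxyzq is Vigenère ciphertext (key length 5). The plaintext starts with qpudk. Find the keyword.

Subtract each crib letter from the matching ciphertext letter (mod 26):
v(21)−q(16)=5 → f
b(1)−p(15)=-14≡12 → m
z(25)−u(20)=5 → f
x(23)−d(3)=20 → u
x(23)−k(10)=13 → n

fmfun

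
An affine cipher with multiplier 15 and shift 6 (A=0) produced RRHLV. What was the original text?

The inverse of 15 mod 26 is 7, since 15·7=105≡1. Apply D(y)=7·(y−6) mod 26:
R(17): 7·(17−6)=77≡25 → Z
R(17): 7·(17−6)=77≡25 → Z
H(7): 7·(7−6)=7 → H
L(11): 7·(11−6)=35≡9 → J
V(21): 7·(21−6)=105≡1 → B

ZZHJB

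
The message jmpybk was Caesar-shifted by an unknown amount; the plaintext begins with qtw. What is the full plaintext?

qtwfir

From the crib: j(9)−q(16)=-7≡19, so the shift is 19.
Subtract 19 from each ciphertext letter:
j(9): 9−19=-10≡16 → q
m(12): 12−19=-7≡19 → t
p(15): 15−19=-4≡22 → w
y(24): 24−19=5 → f
b(1): 1−19=-18≡8 → i
k(10): 10−19=-9≡17 → r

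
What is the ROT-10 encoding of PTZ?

P(15): 15+10=25 → Z
T(19): 19+10=29≡3 → D
Z(25): 25+10=35≡9 → J

ZDJ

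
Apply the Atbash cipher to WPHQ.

DKSJ

W(22) → D(3)
P(15) → K(10)
H(7) → S(18)
Q(16) → J(9)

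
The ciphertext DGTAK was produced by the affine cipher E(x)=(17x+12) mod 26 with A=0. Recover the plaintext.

The inverse of 17 mod 26 is 23, since 17·23=391≡1. Apply D(y)=23·(y−12) mod 26:
D(3): 23·(3−12)=-207≡1 → B
G(6): 23·(6−12)=-138≡18 → S
T(19): 23·(19−12)=161≡5 → F
A(0): 23·(0−12)=-276≡10 → K
K(10): 23·(10−12)=-46≡6 → G

BSFKG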